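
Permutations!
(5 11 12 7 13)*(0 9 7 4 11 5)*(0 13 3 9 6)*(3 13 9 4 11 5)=(0 6)(3 4 5)(7 13 9)(11 12)=[6, 1, 2, 4, 5, 3, 0, 13, 8, 7, 10, 12, 11, 9]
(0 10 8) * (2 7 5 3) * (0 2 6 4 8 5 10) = (2 7 10 5 3 6 4 8) = [0, 1, 7, 6, 8, 3, 4, 10, 2, 9, 5]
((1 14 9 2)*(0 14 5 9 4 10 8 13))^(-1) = (0 13 8 10 4 14)(1 2 9 5) = [13, 2, 9, 3, 14, 1, 6, 7, 10, 5, 4, 11, 12, 8, 0]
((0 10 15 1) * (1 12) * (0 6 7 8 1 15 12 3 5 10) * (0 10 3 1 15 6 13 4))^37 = [1, 7, 2, 5, 15, 3, 0, 10, 12, 9, 13, 11, 4, 8, 14, 6] = (0 1 7 10 13 8 12 4 15 6)(3 5)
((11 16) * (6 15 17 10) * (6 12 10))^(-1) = [0, 1, 2, 3, 4, 5, 17, 7, 8, 9, 12, 16, 10, 13, 14, 6, 11, 15] = (6 17 15)(10 12)(11 16)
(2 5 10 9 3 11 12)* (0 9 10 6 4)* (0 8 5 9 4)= [4, 1, 9, 11, 8, 6, 0, 7, 5, 3, 10, 12, 2]= (0 4 8 5 6)(2 9 3 11 12)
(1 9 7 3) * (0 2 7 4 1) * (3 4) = (0 2 7 4 1 9 3) = [2, 9, 7, 0, 1, 5, 6, 4, 8, 3]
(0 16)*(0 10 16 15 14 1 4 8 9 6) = (0 15 14 1 4 8 9 6)(10 16) = [15, 4, 2, 3, 8, 5, 0, 7, 9, 6, 16, 11, 12, 13, 1, 14, 10]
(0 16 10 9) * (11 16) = (0 11 16 10 9) = [11, 1, 2, 3, 4, 5, 6, 7, 8, 0, 9, 16, 12, 13, 14, 15, 10]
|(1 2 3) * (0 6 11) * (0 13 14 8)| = |(0 6 11 13 14 8)(1 2 3)| = 6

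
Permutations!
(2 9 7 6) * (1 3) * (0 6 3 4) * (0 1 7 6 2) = [2, 4, 9, 7, 1, 5, 0, 3, 8, 6] = (0 2 9 6)(1 4)(3 7)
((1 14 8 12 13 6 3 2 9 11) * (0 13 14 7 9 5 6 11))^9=(14)(0 1)(2 5 6 3)(7 13)(9 11)=[1, 0, 5, 2, 4, 6, 3, 13, 8, 11, 10, 9, 12, 7, 14]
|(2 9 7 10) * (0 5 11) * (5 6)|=4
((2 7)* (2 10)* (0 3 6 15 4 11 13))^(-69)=[3, 1, 2, 6, 11, 5, 15, 7, 8, 9, 10, 13, 12, 0, 14, 4]=(0 3 6 15 4 11 13)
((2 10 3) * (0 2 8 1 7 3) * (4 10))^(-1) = (0 10 4 2)(1 8 3 7) = [10, 8, 0, 7, 2, 5, 6, 1, 3, 9, 4]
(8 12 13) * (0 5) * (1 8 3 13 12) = (0 5)(1 8)(3 13) = [5, 8, 2, 13, 4, 0, 6, 7, 1, 9, 10, 11, 12, 3]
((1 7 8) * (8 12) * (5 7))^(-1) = (1 8 12 7 5) = [0, 8, 2, 3, 4, 1, 6, 5, 12, 9, 10, 11, 7]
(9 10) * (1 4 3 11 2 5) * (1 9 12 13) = [0, 4, 5, 11, 3, 9, 6, 7, 8, 10, 12, 2, 13, 1] = (1 4 3 11 2 5 9 10 12 13)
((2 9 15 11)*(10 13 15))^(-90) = [0, 1, 2, 3, 4, 5, 6, 7, 8, 9, 10, 11, 12, 13, 14, 15] = (15)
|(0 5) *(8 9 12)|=6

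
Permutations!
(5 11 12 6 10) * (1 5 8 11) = (1 5)(6 10 8 11 12) = [0, 5, 2, 3, 4, 1, 10, 7, 11, 9, 8, 12, 6]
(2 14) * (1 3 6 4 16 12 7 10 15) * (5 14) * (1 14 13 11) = (1 3 6 4 16 12 7 10 15 14 2 5 13 11) = [0, 3, 5, 6, 16, 13, 4, 10, 8, 9, 15, 1, 7, 11, 2, 14, 12]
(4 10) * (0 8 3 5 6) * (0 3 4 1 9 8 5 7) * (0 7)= (0 5 6 3)(1 9 8 4 10)= [5, 9, 2, 0, 10, 6, 3, 7, 4, 8, 1]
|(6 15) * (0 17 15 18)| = |(0 17 15 6 18)| = 5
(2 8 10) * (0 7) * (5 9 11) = (0 7)(2 8 10)(5 9 11) = [7, 1, 8, 3, 4, 9, 6, 0, 10, 11, 2, 5]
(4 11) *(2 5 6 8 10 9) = (2 5 6 8 10 9)(4 11) = [0, 1, 5, 3, 11, 6, 8, 7, 10, 2, 9, 4]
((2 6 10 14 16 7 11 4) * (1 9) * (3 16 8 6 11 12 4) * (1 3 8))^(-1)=(1 14 10 6 8 11 2 4 12 7 16 3 9)=[0, 14, 4, 9, 12, 5, 8, 16, 11, 1, 6, 2, 7, 13, 10, 15, 3]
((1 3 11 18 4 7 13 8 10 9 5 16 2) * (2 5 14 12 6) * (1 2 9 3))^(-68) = (3 7)(4 10)(8 18)(11 13) = [0, 1, 2, 7, 10, 5, 6, 3, 18, 9, 4, 13, 12, 11, 14, 15, 16, 17, 8]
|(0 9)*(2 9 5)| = 4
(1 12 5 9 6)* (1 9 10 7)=(1 12 5 10 7)(6 9)=[0, 12, 2, 3, 4, 10, 9, 1, 8, 6, 7, 11, 5]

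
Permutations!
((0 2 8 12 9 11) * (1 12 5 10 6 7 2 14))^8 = (0 1 9)(2 5 6)(7 8 10)(11 14 12) = [1, 9, 5, 3, 4, 6, 2, 8, 10, 0, 7, 14, 11, 13, 12]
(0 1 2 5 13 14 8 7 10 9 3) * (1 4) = (0 4 1 2 5 13 14 8 7 10 9 3) = [4, 2, 5, 0, 1, 13, 6, 10, 7, 3, 9, 11, 12, 14, 8]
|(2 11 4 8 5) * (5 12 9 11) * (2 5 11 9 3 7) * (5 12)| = |(2 11 4 8 5 12 3 7)| = 8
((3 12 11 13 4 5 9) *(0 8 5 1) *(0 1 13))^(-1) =(0 11 12 3 9 5 8)(4 13) =[11, 1, 2, 9, 13, 8, 6, 7, 0, 5, 10, 12, 3, 4]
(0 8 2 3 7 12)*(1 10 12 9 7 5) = (0 8 2 3 5 1 10 12)(7 9) = [8, 10, 3, 5, 4, 1, 6, 9, 2, 7, 12, 11, 0]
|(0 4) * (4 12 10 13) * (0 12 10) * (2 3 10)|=7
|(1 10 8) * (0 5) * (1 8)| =2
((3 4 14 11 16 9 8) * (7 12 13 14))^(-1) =(3 8 9 16 11 14 13 12 7 4) =[0, 1, 2, 8, 3, 5, 6, 4, 9, 16, 10, 14, 7, 12, 13, 15, 11]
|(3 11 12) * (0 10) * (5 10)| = 3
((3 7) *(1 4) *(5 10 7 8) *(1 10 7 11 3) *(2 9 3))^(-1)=(1 7 5 8 3 9 2 11 10 4)=[0, 7, 11, 9, 1, 8, 6, 5, 3, 2, 4, 10]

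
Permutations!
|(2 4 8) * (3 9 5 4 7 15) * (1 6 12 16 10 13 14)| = 56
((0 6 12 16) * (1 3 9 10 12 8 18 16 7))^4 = [16, 12, 2, 7, 4, 5, 0, 10, 6, 1, 3, 11, 9, 13, 14, 15, 18, 17, 8] = (0 16 18 8 6)(1 12 9)(3 7 10)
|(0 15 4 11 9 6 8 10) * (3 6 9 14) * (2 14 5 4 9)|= |(0 15 9 2 14 3 6 8 10)(4 11 5)|= 9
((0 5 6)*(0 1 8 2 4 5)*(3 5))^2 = (1 2 3 6 8 4 5) = [0, 2, 3, 6, 5, 1, 8, 7, 4]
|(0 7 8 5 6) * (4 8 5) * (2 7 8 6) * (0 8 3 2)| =15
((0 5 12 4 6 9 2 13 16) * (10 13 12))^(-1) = (0 16 13 10 5)(2 9 6 4 12) = [16, 1, 9, 3, 12, 0, 4, 7, 8, 6, 5, 11, 2, 10, 14, 15, 13]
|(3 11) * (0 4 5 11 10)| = |(0 4 5 11 3 10)| = 6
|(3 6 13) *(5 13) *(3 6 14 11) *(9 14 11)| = 6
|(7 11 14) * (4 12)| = |(4 12)(7 11 14)| = 6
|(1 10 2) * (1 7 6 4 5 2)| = |(1 10)(2 7 6 4 5)| = 10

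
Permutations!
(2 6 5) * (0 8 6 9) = [8, 1, 9, 3, 4, 2, 5, 7, 6, 0] = (0 8 6 5 2 9)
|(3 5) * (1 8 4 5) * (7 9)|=|(1 8 4 5 3)(7 9)|=10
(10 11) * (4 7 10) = (4 7 10 11) = [0, 1, 2, 3, 7, 5, 6, 10, 8, 9, 11, 4]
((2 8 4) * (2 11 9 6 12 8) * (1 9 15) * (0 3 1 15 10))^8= (15)(0 11 8 6 1)(3 10 4 12 9)= [11, 0, 2, 10, 12, 5, 1, 7, 6, 3, 4, 8, 9, 13, 14, 15]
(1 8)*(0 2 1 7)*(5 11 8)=(0 2 1 5 11 8 7)=[2, 5, 1, 3, 4, 11, 6, 0, 7, 9, 10, 8]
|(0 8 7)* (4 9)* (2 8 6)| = |(0 6 2 8 7)(4 9)| = 10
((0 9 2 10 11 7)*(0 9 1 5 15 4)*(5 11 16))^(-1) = [4, 0, 9, 3, 15, 16, 6, 11, 8, 7, 2, 1, 12, 13, 14, 5, 10] = (0 4 15 5 16 10 2 9 7 11 1)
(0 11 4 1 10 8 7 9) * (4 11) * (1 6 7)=(11)(0 4 6 7 9)(1 10 8)=[4, 10, 2, 3, 6, 5, 7, 9, 1, 0, 8, 11]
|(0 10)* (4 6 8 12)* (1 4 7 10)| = |(0 1 4 6 8 12 7 10)| = 8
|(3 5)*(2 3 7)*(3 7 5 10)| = |(2 7)(3 10)| = 2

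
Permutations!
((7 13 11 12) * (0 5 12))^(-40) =(0 12 13)(5 7 11) =[12, 1, 2, 3, 4, 7, 6, 11, 8, 9, 10, 5, 13, 0]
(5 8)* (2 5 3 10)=(2 5 8 3 10)=[0, 1, 5, 10, 4, 8, 6, 7, 3, 9, 2]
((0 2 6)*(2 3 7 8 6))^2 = (0 7 6 3 8) = [7, 1, 2, 8, 4, 5, 3, 6, 0]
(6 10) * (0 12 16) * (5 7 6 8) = (0 12 16)(5 7 6 10 8) = [12, 1, 2, 3, 4, 7, 10, 6, 5, 9, 8, 11, 16, 13, 14, 15, 0]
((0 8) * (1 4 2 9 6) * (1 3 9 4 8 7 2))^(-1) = (0 8 1 4 2 7)(3 6 9) = [8, 4, 7, 6, 2, 5, 9, 0, 1, 3]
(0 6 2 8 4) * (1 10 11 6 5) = (0 5 1 10 11 6 2 8 4) = [5, 10, 8, 3, 0, 1, 2, 7, 4, 9, 11, 6]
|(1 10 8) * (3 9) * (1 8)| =2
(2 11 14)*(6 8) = (2 11 14)(6 8) = [0, 1, 11, 3, 4, 5, 8, 7, 6, 9, 10, 14, 12, 13, 2]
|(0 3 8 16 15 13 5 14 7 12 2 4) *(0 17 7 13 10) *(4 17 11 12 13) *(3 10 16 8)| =18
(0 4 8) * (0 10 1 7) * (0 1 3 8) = [4, 7, 2, 8, 0, 5, 6, 1, 10, 9, 3] = (0 4)(1 7)(3 8 10)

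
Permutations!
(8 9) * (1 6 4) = (1 6 4)(8 9) = [0, 6, 2, 3, 1, 5, 4, 7, 9, 8]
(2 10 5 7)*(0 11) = (0 11)(2 10 5 7) = [11, 1, 10, 3, 4, 7, 6, 2, 8, 9, 5, 0]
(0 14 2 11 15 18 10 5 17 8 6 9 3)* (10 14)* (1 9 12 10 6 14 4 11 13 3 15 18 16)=[6, 9, 13, 0, 11, 17, 12, 7, 14, 15, 5, 18, 10, 3, 2, 16, 1, 8, 4]=(0 6 12 10 5 17 8 14 2 13 3)(1 9 15 16)(4 11 18)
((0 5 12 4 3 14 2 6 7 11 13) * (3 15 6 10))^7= (0 11 6 4 5 13 7 15 12)(2 14 3 10)= [11, 1, 14, 10, 5, 13, 4, 15, 8, 9, 2, 6, 0, 7, 3, 12]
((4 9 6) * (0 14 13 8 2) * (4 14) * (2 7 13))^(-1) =(0 2 14 6 9 4)(7 8 13) =[2, 1, 14, 3, 0, 5, 9, 8, 13, 4, 10, 11, 12, 7, 6]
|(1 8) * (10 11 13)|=6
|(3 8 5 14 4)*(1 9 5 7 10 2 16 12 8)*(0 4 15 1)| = |(0 4 3)(1 9 5 14 15)(2 16 12 8 7 10)| = 30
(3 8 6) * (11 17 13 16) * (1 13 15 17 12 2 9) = [0, 13, 9, 8, 4, 5, 3, 7, 6, 1, 10, 12, 2, 16, 14, 17, 11, 15] = (1 13 16 11 12 2 9)(3 8 6)(15 17)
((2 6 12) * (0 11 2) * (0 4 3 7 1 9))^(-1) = (0 9 1 7 3 4 12 6 2 11) = [9, 7, 11, 4, 12, 5, 2, 3, 8, 1, 10, 0, 6]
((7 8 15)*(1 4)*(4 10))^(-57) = [0, 1, 2, 3, 4, 5, 6, 7, 8, 9, 10, 11, 12, 13, 14, 15] = (15)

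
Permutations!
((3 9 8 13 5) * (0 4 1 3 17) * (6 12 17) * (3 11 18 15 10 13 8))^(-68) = (0 18 5)(1 10 12)(4 15 6)(11 13 17) = [18, 10, 2, 3, 15, 0, 4, 7, 8, 9, 12, 13, 1, 17, 14, 6, 16, 11, 5]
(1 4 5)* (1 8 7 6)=(1 4 5 8 7 6)=[0, 4, 2, 3, 5, 8, 1, 6, 7]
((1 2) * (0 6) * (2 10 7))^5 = (0 6)(1 10 7 2) = [6, 10, 1, 3, 4, 5, 0, 2, 8, 9, 7]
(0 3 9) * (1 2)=(0 3 9)(1 2)=[3, 2, 1, 9, 4, 5, 6, 7, 8, 0]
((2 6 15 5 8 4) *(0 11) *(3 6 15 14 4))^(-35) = (0 11)(2 6 5 4 3 15 14 8) = [11, 1, 6, 15, 3, 4, 5, 7, 2, 9, 10, 0, 12, 13, 8, 14]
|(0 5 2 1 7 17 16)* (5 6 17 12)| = |(0 6 17 16)(1 7 12 5 2)| = 20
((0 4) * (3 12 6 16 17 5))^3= (0 4)(3 16)(5 6)(12 17)= [4, 1, 2, 16, 0, 6, 5, 7, 8, 9, 10, 11, 17, 13, 14, 15, 3, 12]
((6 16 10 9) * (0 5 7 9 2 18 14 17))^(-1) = (0 17 14 18 2 10 16 6 9 7 5) = [17, 1, 10, 3, 4, 0, 9, 5, 8, 7, 16, 11, 12, 13, 18, 15, 6, 14, 2]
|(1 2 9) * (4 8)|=|(1 2 9)(4 8)|=6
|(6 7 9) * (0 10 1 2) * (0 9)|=7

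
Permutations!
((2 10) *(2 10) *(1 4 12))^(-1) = (1 12 4) = [0, 12, 2, 3, 1, 5, 6, 7, 8, 9, 10, 11, 4]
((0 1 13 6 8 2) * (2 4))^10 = [6, 8, 13, 3, 1, 5, 2, 7, 0, 9, 10, 11, 12, 4] = (0 6 2 13 4 1 8)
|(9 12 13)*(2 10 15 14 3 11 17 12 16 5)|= |(2 10 15 14 3 11 17 12 13 9 16 5)|= 12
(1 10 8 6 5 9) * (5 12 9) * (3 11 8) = [0, 10, 2, 11, 4, 5, 12, 7, 6, 1, 3, 8, 9] = (1 10 3 11 8 6 12 9)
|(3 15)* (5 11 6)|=|(3 15)(5 11 6)|=6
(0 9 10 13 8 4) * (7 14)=(0 9 10 13 8 4)(7 14)=[9, 1, 2, 3, 0, 5, 6, 14, 4, 10, 13, 11, 12, 8, 7]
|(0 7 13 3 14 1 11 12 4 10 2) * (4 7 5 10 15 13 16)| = 20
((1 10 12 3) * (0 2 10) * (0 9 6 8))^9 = (12) = [0, 1, 2, 3, 4, 5, 6, 7, 8, 9, 10, 11, 12]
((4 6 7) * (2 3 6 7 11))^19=(2 11 6 3)(4 7)=[0, 1, 11, 2, 7, 5, 3, 4, 8, 9, 10, 6]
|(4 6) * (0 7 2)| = 6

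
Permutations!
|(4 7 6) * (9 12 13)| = |(4 7 6)(9 12 13)| = 3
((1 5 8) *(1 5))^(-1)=(5 8)=[0, 1, 2, 3, 4, 8, 6, 7, 5]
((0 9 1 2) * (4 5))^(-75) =(0 9 1 2)(4 5) =[9, 2, 0, 3, 5, 4, 6, 7, 8, 1]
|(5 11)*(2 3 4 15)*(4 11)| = 6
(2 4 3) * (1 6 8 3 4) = (1 6 8 3 2) = [0, 6, 1, 2, 4, 5, 8, 7, 3]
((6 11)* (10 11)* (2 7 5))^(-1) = (2 5 7)(6 11 10) = [0, 1, 5, 3, 4, 7, 11, 2, 8, 9, 6, 10]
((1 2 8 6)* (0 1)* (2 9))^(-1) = (0 6 8 2 9 1) = [6, 0, 9, 3, 4, 5, 8, 7, 2, 1]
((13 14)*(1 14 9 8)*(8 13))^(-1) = [0, 8, 2, 3, 4, 5, 6, 7, 14, 13, 10, 11, 12, 9, 1] = (1 8 14)(9 13)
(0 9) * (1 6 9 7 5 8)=(0 7 5 8 1 6 9)=[7, 6, 2, 3, 4, 8, 9, 5, 1, 0]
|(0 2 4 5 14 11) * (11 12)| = 7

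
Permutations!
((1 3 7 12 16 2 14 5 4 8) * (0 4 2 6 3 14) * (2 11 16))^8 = (0 6 1 12 11 4 3 14 2 16 8 7 5) = [6, 12, 16, 14, 3, 0, 1, 5, 7, 9, 10, 4, 11, 13, 2, 15, 8]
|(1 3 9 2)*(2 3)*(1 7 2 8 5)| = 6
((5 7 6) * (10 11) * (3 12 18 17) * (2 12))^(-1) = (2 3 17 18 12)(5 6 7)(10 11) = [0, 1, 3, 17, 4, 6, 7, 5, 8, 9, 11, 10, 2, 13, 14, 15, 16, 18, 12]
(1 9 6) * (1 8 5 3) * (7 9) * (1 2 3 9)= (1 7)(2 3)(5 9 6 8)= [0, 7, 3, 2, 4, 9, 8, 1, 5, 6]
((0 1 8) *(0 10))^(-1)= (0 10 8 1)= [10, 0, 2, 3, 4, 5, 6, 7, 1, 9, 8]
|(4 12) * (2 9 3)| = 6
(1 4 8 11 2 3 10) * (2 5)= (1 4 8 11 5 2 3 10)= [0, 4, 3, 10, 8, 2, 6, 7, 11, 9, 1, 5]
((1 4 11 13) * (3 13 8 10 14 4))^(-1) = (1 13 3)(4 14 10 8 11) = [0, 13, 2, 1, 14, 5, 6, 7, 11, 9, 8, 4, 12, 3, 10]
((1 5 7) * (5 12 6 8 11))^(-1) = (1 7 5 11 8 6 12) = [0, 7, 2, 3, 4, 11, 12, 5, 6, 9, 10, 8, 1]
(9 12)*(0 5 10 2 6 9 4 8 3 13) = (0 5 10 2 6 9 12 4 8 3 13) = [5, 1, 6, 13, 8, 10, 9, 7, 3, 12, 2, 11, 4, 0]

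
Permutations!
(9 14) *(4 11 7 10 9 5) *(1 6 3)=[0, 6, 2, 1, 11, 4, 3, 10, 8, 14, 9, 7, 12, 13, 5]=(1 6 3)(4 11 7 10 9 14 5)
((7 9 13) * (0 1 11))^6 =(13) =[0, 1, 2, 3, 4, 5, 6, 7, 8, 9, 10, 11, 12, 13]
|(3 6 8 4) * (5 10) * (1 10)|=12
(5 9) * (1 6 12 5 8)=[0, 6, 2, 3, 4, 9, 12, 7, 1, 8, 10, 11, 5]=(1 6 12 5 9 8)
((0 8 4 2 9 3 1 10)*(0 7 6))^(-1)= (0 6 7 10 1 3 9 2 4 8)= [6, 3, 4, 9, 8, 5, 7, 10, 0, 2, 1]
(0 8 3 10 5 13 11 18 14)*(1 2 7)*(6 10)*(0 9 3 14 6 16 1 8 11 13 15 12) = (0 11 18 6 10 5 15 12)(1 2 7 8 14 9 3 16) = [11, 2, 7, 16, 4, 15, 10, 8, 14, 3, 5, 18, 0, 13, 9, 12, 1, 17, 6]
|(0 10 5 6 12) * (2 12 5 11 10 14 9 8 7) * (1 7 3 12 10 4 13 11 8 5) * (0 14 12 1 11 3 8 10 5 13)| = |(0 12 14 9 13 3 1 7 2 5 6 11 4)| = 13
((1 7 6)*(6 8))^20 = (8) = [0, 1, 2, 3, 4, 5, 6, 7, 8]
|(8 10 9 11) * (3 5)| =4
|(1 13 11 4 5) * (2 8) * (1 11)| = |(1 13)(2 8)(4 5 11)| = 6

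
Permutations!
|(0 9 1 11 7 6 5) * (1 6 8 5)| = |(0 9 6 1 11 7 8 5)| = 8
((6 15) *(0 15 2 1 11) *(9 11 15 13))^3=(0 11 9 13)(1 2 6 15)=[11, 2, 6, 3, 4, 5, 15, 7, 8, 13, 10, 9, 12, 0, 14, 1]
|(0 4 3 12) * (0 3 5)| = 6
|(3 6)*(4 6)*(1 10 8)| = |(1 10 8)(3 4 6)| = 3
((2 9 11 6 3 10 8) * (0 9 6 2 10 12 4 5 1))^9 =(0 1 5 4 12 3 6 2 11 9)(8 10) =[1, 5, 11, 6, 12, 4, 2, 7, 10, 0, 8, 9, 3]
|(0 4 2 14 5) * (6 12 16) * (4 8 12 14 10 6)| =10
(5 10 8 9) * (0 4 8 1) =(0 4 8 9 5 10 1) =[4, 0, 2, 3, 8, 10, 6, 7, 9, 5, 1]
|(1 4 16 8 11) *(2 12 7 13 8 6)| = 10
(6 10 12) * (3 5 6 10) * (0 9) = (0 9)(3 5 6)(10 12) = [9, 1, 2, 5, 4, 6, 3, 7, 8, 0, 12, 11, 10]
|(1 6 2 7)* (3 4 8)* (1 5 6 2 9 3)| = 9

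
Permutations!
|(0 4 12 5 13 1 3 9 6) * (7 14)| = |(0 4 12 5 13 1 3 9 6)(7 14)| = 18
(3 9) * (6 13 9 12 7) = [0, 1, 2, 12, 4, 5, 13, 6, 8, 3, 10, 11, 7, 9] = (3 12 7 6 13 9)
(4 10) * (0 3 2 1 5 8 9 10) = [3, 5, 1, 2, 0, 8, 6, 7, 9, 10, 4] = (0 3 2 1 5 8 9 10 4)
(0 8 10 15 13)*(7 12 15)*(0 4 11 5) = (0 8 10 7 12 15 13 4 11 5) = [8, 1, 2, 3, 11, 0, 6, 12, 10, 9, 7, 5, 15, 4, 14, 13]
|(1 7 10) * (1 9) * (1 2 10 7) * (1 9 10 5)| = 4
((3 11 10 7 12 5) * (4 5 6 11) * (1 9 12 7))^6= (12)= [0, 1, 2, 3, 4, 5, 6, 7, 8, 9, 10, 11, 12]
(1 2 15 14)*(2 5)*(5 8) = (1 8 5 2 15 14) = [0, 8, 15, 3, 4, 2, 6, 7, 5, 9, 10, 11, 12, 13, 1, 14]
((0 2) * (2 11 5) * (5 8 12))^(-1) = (0 2 5 12 8 11) = [2, 1, 5, 3, 4, 12, 6, 7, 11, 9, 10, 0, 8]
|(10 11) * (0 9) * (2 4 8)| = 6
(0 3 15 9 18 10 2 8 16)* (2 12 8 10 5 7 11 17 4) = [3, 1, 10, 15, 2, 7, 6, 11, 16, 18, 12, 17, 8, 13, 14, 9, 0, 4, 5] = (0 3 15 9 18 5 7 11 17 4 2 10 12 8 16)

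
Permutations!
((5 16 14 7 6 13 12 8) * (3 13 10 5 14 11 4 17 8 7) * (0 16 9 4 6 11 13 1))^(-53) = (0 17 6 16 8 10 13 14 5 12 3 9 7 1 4 11) = [17, 4, 2, 9, 11, 12, 16, 1, 10, 7, 13, 0, 3, 14, 5, 15, 8, 6]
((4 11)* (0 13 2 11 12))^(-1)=(0 12 4 11 2 13)=[12, 1, 13, 3, 11, 5, 6, 7, 8, 9, 10, 2, 4, 0]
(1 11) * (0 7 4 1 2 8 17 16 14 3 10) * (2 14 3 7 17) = (0 17 16 3 10)(1 11 14 7 4)(2 8) = [17, 11, 8, 10, 1, 5, 6, 4, 2, 9, 0, 14, 12, 13, 7, 15, 3, 16]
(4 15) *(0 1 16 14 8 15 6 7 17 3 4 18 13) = (0 1 16 14 8 15 18 13)(3 4 6 7 17) = [1, 16, 2, 4, 6, 5, 7, 17, 15, 9, 10, 11, 12, 0, 8, 18, 14, 3, 13]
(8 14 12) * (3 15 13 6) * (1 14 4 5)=[0, 14, 2, 15, 5, 1, 3, 7, 4, 9, 10, 11, 8, 6, 12, 13]=(1 14 12 8 4 5)(3 15 13 6)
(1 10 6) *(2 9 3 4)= (1 10 6)(2 9 3 4)= [0, 10, 9, 4, 2, 5, 1, 7, 8, 3, 6]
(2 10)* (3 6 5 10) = (2 3 6 5 10) = [0, 1, 3, 6, 4, 10, 5, 7, 8, 9, 2]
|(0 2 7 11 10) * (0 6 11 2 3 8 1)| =12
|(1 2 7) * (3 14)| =6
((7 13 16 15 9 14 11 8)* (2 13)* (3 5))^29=(2 16 9 11 7 13 15 14 8)(3 5)=[0, 1, 16, 5, 4, 3, 6, 13, 2, 11, 10, 7, 12, 15, 8, 14, 9]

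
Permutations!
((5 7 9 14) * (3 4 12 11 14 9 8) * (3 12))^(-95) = (3 4)(5 7 8 12 11 14) = [0, 1, 2, 4, 3, 7, 6, 8, 12, 9, 10, 14, 11, 13, 5]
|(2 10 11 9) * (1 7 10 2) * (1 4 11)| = 3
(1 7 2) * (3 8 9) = [0, 7, 1, 8, 4, 5, 6, 2, 9, 3] = (1 7 2)(3 8 9)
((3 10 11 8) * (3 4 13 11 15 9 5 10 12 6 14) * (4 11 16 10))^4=(4 15 13 9 16 5 10)=[0, 1, 2, 3, 15, 10, 6, 7, 8, 16, 4, 11, 12, 9, 14, 13, 5]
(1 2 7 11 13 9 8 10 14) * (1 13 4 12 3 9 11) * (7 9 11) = [0, 2, 9, 11, 12, 5, 6, 1, 10, 8, 14, 4, 3, 7, 13] = (1 2 9 8 10 14 13 7)(3 11 4 12)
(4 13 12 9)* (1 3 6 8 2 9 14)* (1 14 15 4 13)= (1 3 6 8 2 9 13 12 15 4)= [0, 3, 9, 6, 1, 5, 8, 7, 2, 13, 10, 11, 15, 12, 14, 4]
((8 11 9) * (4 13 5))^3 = (13) = [0, 1, 2, 3, 4, 5, 6, 7, 8, 9, 10, 11, 12, 13]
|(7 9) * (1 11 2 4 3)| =10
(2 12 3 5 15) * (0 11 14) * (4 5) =(0 11 14)(2 12 3 4 5 15) =[11, 1, 12, 4, 5, 15, 6, 7, 8, 9, 10, 14, 3, 13, 0, 2]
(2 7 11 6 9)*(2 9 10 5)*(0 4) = (0 4)(2 7 11 6 10 5) = [4, 1, 7, 3, 0, 2, 10, 11, 8, 9, 5, 6]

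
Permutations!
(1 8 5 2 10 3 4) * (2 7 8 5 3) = (1 5 7 8 3 4)(2 10) = [0, 5, 10, 4, 1, 7, 6, 8, 3, 9, 2]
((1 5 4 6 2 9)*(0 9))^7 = (9) = [0, 1, 2, 3, 4, 5, 6, 7, 8, 9]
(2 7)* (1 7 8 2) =(1 7)(2 8) =[0, 7, 8, 3, 4, 5, 6, 1, 2]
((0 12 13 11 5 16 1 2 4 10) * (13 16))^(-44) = (0 4 1 12 10 2 16)(5 13 11) = [4, 12, 16, 3, 1, 13, 6, 7, 8, 9, 2, 5, 10, 11, 14, 15, 0]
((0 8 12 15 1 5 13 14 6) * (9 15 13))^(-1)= (0 6 14 13 12 8)(1 15 9 5)= [6, 15, 2, 3, 4, 1, 14, 7, 0, 5, 10, 11, 8, 12, 13, 9]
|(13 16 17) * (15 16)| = |(13 15 16 17)| = 4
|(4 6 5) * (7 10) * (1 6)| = 4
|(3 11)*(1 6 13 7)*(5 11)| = 12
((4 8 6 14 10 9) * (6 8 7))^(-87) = (4 14)(6 9)(7 10) = [0, 1, 2, 3, 14, 5, 9, 10, 8, 6, 7, 11, 12, 13, 4]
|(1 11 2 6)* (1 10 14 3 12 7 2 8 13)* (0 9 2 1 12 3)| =6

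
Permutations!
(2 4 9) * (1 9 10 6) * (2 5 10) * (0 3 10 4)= (0 3 10 6 1 9 5 4 2)= [3, 9, 0, 10, 2, 4, 1, 7, 8, 5, 6]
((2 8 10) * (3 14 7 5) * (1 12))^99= (1 12)(3 5 7 14)= [0, 12, 2, 5, 4, 7, 6, 14, 8, 9, 10, 11, 1, 13, 3]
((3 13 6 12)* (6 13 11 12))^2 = (13)(3 12 11) = [0, 1, 2, 12, 4, 5, 6, 7, 8, 9, 10, 3, 11, 13]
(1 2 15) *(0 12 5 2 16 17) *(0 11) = [12, 16, 15, 3, 4, 2, 6, 7, 8, 9, 10, 0, 5, 13, 14, 1, 17, 11] = (0 12 5 2 15 1 16 17 11)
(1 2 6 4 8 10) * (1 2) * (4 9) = [0, 1, 6, 3, 8, 5, 9, 7, 10, 4, 2] = (2 6 9 4 8 10)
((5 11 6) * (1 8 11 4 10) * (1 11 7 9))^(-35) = [0, 8, 2, 3, 4, 5, 6, 9, 7, 1, 10, 11] = (11)(1 8 7 9)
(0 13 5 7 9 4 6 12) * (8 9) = [13, 1, 2, 3, 6, 7, 12, 8, 9, 4, 10, 11, 0, 5] = (0 13 5 7 8 9 4 6 12)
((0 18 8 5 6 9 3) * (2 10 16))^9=(0 8 6 3 18 5 9)=[8, 1, 2, 18, 4, 9, 3, 7, 6, 0, 10, 11, 12, 13, 14, 15, 16, 17, 5]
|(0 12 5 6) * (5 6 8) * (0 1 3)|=|(0 12 6 1 3)(5 8)|=10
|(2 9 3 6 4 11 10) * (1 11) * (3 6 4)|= |(1 11 10 2 9 6 3 4)|= 8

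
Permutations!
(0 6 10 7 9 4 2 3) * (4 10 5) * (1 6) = (0 1 6 5 4 2 3)(7 9 10) = [1, 6, 3, 0, 2, 4, 5, 9, 8, 10, 7]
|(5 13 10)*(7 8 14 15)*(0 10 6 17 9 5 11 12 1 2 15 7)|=|(0 10 11 12 1 2 15)(5 13 6 17 9)(7 8 14)|=105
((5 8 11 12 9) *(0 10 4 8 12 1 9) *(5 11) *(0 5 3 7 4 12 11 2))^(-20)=(0 11)(1 10)(2 5)(9 12)=[11, 10, 5, 3, 4, 2, 6, 7, 8, 12, 1, 0, 9]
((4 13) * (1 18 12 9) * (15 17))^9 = (1 18 12 9)(4 13)(15 17) = [0, 18, 2, 3, 13, 5, 6, 7, 8, 1, 10, 11, 9, 4, 14, 17, 16, 15, 12]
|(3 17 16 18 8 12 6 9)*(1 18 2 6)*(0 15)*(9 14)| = 28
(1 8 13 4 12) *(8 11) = [0, 11, 2, 3, 12, 5, 6, 7, 13, 9, 10, 8, 1, 4] = (1 11 8 13 4 12)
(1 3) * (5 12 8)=(1 3)(5 12 8)=[0, 3, 2, 1, 4, 12, 6, 7, 5, 9, 10, 11, 8]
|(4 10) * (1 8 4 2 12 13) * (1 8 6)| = 6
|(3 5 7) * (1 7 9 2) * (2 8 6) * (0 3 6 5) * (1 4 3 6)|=|(0 6 2 4 3)(1 7)(5 9 8)|=30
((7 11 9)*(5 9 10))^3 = (5 11 9 10 7) = [0, 1, 2, 3, 4, 11, 6, 5, 8, 10, 7, 9]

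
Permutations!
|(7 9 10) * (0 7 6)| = |(0 7 9 10 6)| = 5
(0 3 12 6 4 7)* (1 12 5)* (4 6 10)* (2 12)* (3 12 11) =(0 12 10 4 7)(1 2 11 3 5) =[12, 2, 11, 5, 7, 1, 6, 0, 8, 9, 4, 3, 10]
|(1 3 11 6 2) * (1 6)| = 6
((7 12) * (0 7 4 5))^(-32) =(0 4 7 5 12) =[4, 1, 2, 3, 7, 12, 6, 5, 8, 9, 10, 11, 0]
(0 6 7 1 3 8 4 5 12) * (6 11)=(0 11 6 7 1 3 8 4 5 12)=[11, 3, 2, 8, 5, 12, 7, 1, 4, 9, 10, 6, 0]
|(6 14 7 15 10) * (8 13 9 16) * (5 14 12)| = |(5 14 7 15 10 6 12)(8 13 9 16)| = 28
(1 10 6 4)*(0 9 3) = (0 9 3)(1 10 6 4) = [9, 10, 2, 0, 1, 5, 4, 7, 8, 3, 6]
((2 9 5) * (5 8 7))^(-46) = [0, 1, 5, 3, 4, 7, 6, 8, 9, 2] = (2 5 7 8 9)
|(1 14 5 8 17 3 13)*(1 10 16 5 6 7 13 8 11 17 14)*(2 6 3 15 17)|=|(2 6 7 13 10 16 5 11)(3 8 14)(15 17)|=24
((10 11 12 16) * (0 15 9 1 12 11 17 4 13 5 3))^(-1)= [3, 9, 2, 5, 17, 13, 6, 7, 8, 15, 16, 11, 1, 4, 14, 0, 12, 10]= (0 3 5 13 4 17 10 16 12 1 9 15)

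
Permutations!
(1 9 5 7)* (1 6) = (1 9 5 7 6) = [0, 9, 2, 3, 4, 7, 1, 6, 8, 5]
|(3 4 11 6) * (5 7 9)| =|(3 4 11 6)(5 7 9)| =12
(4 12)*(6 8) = [0, 1, 2, 3, 12, 5, 8, 7, 6, 9, 10, 11, 4] = (4 12)(6 8)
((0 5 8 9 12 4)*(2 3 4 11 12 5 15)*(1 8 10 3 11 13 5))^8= (0 3 5 12 2)(1 9 8)(4 10 13 11 15)= [3, 9, 0, 5, 10, 12, 6, 7, 1, 8, 13, 15, 2, 11, 14, 4]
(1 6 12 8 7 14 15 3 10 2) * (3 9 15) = (1 6 12 8 7 14 3 10 2)(9 15) = [0, 6, 1, 10, 4, 5, 12, 14, 7, 15, 2, 11, 8, 13, 3, 9]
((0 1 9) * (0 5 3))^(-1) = (0 3 5 9 1) = [3, 0, 2, 5, 4, 9, 6, 7, 8, 1]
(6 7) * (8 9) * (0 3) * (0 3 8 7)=[8, 1, 2, 3, 4, 5, 0, 6, 9, 7]=(0 8 9 7 6)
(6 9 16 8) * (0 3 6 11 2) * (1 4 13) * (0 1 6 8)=(0 3 8 11 2 1 4 13 6 9 16)=[3, 4, 1, 8, 13, 5, 9, 7, 11, 16, 10, 2, 12, 6, 14, 15, 0]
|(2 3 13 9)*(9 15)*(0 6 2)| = 7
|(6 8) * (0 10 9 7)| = 4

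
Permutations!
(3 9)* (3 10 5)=[0, 1, 2, 9, 4, 3, 6, 7, 8, 10, 5]=(3 9 10 5)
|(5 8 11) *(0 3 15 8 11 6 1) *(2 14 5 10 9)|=|(0 3 15 8 6 1)(2 14 5 11 10 9)|=6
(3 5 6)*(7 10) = (3 5 6)(7 10) = [0, 1, 2, 5, 4, 6, 3, 10, 8, 9, 7]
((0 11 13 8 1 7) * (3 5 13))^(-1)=[7, 8, 2, 11, 4, 3, 6, 1, 13, 9, 10, 0, 12, 5]=(0 7 1 8 13 5 3 11)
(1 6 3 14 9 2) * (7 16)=(1 6 3 14 9 2)(7 16)=[0, 6, 1, 14, 4, 5, 3, 16, 8, 2, 10, 11, 12, 13, 9, 15, 7]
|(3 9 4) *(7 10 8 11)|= 12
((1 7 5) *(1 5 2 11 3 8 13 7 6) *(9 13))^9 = (1 6)(2 3 9 7 11 8 13) = [0, 6, 3, 9, 4, 5, 1, 11, 13, 7, 10, 8, 12, 2]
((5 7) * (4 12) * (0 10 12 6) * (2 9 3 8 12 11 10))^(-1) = [6, 1, 0, 9, 12, 7, 4, 5, 3, 2, 11, 10, 8] = (0 6 4 12 8 3 9 2)(5 7)(10 11)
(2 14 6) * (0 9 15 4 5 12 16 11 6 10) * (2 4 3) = (0 9 15 3 2 14 10)(4 5 12 16 11 6) = [9, 1, 14, 2, 5, 12, 4, 7, 8, 15, 0, 6, 16, 13, 10, 3, 11]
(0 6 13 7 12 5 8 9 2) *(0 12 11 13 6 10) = (0 10)(2 12 5 8 9)(7 11 13) = [10, 1, 12, 3, 4, 8, 6, 11, 9, 2, 0, 13, 5, 7]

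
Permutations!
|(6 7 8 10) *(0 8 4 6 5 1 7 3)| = 9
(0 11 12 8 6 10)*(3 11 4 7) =(0 4 7 3 11 12 8 6 10) =[4, 1, 2, 11, 7, 5, 10, 3, 6, 9, 0, 12, 8]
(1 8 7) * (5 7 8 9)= [0, 9, 2, 3, 4, 7, 6, 1, 8, 5]= (1 9 5 7)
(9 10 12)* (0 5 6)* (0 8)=[5, 1, 2, 3, 4, 6, 8, 7, 0, 10, 12, 11, 9]=(0 5 6 8)(9 10 12)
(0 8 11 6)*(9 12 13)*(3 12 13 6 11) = (0 8 3 12 6)(9 13) = [8, 1, 2, 12, 4, 5, 0, 7, 3, 13, 10, 11, 6, 9]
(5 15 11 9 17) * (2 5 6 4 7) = (2 5 15 11 9 17 6 4 7) = [0, 1, 5, 3, 7, 15, 4, 2, 8, 17, 10, 9, 12, 13, 14, 11, 16, 6]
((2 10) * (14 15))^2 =[0, 1, 2, 3, 4, 5, 6, 7, 8, 9, 10, 11, 12, 13, 14, 15] =(15)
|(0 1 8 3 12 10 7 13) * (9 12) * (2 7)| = 10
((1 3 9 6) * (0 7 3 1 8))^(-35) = (0 7 3 9 6 8) = [7, 1, 2, 9, 4, 5, 8, 3, 0, 6]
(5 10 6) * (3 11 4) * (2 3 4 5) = (2 3 11 5 10 6) = [0, 1, 3, 11, 4, 10, 2, 7, 8, 9, 6, 5]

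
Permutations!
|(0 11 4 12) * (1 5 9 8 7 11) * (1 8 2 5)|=6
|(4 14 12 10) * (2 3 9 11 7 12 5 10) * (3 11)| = 4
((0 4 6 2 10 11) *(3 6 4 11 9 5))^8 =[0, 1, 9, 2, 4, 6, 10, 7, 8, 3, 5, 11] =(11)(2 9 3)(5 6 10)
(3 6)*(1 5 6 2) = [0, 5, 1, 2, 4, 6, 3] = (1 5 6 3 2)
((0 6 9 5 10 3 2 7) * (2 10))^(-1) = (0 7 2 5 9 6)(3 10) = [7, 1, 5, 10, 4, 9, 0, 2, 8, 6, 3]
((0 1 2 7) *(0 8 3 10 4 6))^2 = (0 2 8 10 6 1 7 3 4) = [2, 7, 8, 4, 0, 5, 1, 3, 10, 9, 6]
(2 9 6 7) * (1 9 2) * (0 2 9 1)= (0 2 9 6 7)= [2, 1, 9, 3, 4, 5, 7, 0, 8, 6]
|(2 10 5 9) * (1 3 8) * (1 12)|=4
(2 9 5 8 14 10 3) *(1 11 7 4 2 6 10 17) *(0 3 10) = (0 3 6)(1 11 7 4 2 9 5 8 14 17) = [3, 11, 9, 6, 2, 8, 0, 4, 14, 5, 10, 7, 12, 13, 17, 15, 16, 1]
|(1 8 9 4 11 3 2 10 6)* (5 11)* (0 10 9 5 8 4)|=11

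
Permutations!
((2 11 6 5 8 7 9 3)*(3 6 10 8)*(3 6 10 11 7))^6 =(11) =[0, 1, 2, 3, 4, 5, 6, 7, 8, 9, 10, 11]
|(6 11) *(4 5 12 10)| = 4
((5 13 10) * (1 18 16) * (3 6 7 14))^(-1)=(1 16 18)(3 14 7 6)(5 10 13)=[0, 16, 2, 14, 4, 10, 3, 6, 8, 9, 13, 11, 12, 5, 7, 15, 18, 17, 1]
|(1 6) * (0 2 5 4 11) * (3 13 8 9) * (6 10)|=|(0 2 5 4 11)(1 10 6)(3 13 8 9)|=60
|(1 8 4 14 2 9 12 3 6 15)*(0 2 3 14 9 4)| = 11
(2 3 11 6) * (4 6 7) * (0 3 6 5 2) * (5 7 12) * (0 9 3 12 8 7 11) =(0 12 5 2 6 9 3)(4 11 8 7) =[12, 1, 6, 0, 11, 2, 9, 4, 7, 3, 10, 8, 5]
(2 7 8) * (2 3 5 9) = [0, 1, 7, 5, 4, 9, 6, 8, 3, 2] = (2 7 8 3 5 9)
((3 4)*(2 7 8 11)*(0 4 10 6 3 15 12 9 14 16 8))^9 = (0 2 8 14 12 4 7 11 16 9 15) = [2, 1, 8, 3, 7, 5, 6, 11, 14, 15, 10, 16, 4, 13, 12, 0, 9]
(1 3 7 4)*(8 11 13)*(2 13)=(1 3 7 4)(2 13 8 11)=[0, 3, 13, 7, 1, 5, 6, 4, 11, 9, 10, 2, 12, 8]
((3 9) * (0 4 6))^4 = [4, 1, 2, 3, 6, 5, 0, 7, 8, 9] = (9)(0 4 6)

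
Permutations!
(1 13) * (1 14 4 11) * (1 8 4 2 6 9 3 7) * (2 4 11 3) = [0, 13, 6, 7, 3, 5, 9, 1, 11, 2, 10, 8, 12, 14, 4] = (1 13 14 4 3 7)(2 6 9)(8 11)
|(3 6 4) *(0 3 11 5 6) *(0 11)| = 6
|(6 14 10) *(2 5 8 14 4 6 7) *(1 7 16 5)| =30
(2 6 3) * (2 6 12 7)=(2 12 7)(3 6)=[0, 1, 12, 6, 4, 5, 3, 2, 8, 9, 10, 11, 7]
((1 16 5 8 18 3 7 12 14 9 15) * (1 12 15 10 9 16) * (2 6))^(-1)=(2 6)(3 18 8 5 16 14 12 15 7)(9 10)=[0, 1, 6, 18, 4, 16, 2, 3, 5, 10, 9, 11, 15, 13, 12, 7, 14, 17, 8]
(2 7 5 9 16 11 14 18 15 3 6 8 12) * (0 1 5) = (0 1 5 9 16 11 14 18 15 3 6 8 12 2 7) = [1, 5, 7, 6, 4, 9, 8, 0, 12, 16, 10, 14, 2, 13, 18, 3, 11, 17, 15]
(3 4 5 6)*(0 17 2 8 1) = (0 17 2 8 1)(3 4 5 6) = [17, 0, 8, 4, 5, 6, 3, 7, 1, 9, 10, 11, 12, 13, 14, 15, 16, 2]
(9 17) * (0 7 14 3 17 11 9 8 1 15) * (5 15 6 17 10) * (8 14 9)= (0 7 9 11 8 1 6 17 14 3 10 5 15)= [7, 6, 2, 10, 4, 15, 17, 9, 1, 11, 5, 8, 12, 13, 3, 0, 16, 14]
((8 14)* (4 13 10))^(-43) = (4 10 13)(8 14) = [0, 1, 2, 3, 10, 5, 6, 7, 14, 9, 13, 11, 12, 4, 8]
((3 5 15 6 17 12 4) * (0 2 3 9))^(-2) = (0 4 17 15 3)(2 9 12 6 5) = [4, 1, 9, 0, 17, 2, 5, 7, 8, 12, 10, 11, 6, 13, 14, 3, 16, 15]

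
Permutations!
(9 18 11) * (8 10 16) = (8 10 16)(9 18 11) = [0, 1, 2, 3, 4, 5, 6, 7, 10, 18, 16, 9, 12, 13, 14, 15, 8, 17, 11]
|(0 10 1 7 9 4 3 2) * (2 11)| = 9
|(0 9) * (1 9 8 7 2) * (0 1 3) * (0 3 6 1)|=|(0 8 7 2 6 1 9)|=7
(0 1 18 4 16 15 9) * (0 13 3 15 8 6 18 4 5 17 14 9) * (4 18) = (0 1 18 5 17 14 9 13 3 15)(4 16 8 6) = [1, 18, 2, 15, 16, 17, 4, 7, 6, 13, 10, 11, 12, 3, 9, 0, 8, 14, 5]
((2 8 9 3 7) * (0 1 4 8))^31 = [2, 0, 7, 9, 1, 5, 6, 3, 4, 8] = (0 2 7 3 9 8 4 1)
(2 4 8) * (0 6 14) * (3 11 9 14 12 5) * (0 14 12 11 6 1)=(14)(0 1)(2 4 8)(3 6 11 9 12 5)=[1, 0, 4, 6, 8, 3, 11, 7, 2, 12, 10, 9, 5, 13, 14]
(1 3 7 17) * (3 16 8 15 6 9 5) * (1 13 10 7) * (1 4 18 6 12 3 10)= (1 16 8 15 12 3 4 18 6 9 5 10 7 17 13)= [0, 16, 2, 4, 18, 10, 9, 17, 15, 5, 7, 11, 3, 1, 14, 12, 8, 13, 6]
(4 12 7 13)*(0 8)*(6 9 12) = (0 8)(4 6 9 12 7 13) = [8, 1, 2, 3, 6, 5, 9, 13, 0, 12, 10, 11, 7, 4]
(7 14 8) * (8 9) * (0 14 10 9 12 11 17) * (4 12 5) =(0 14 5 4 12 11 17)(7 10 9 8) =[14, 1, 2, 3, 12, 4, 6, 10, 7, 8, 9, 17, 11, 13, 5, 15, 16, 0]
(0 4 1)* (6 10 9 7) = [4, 0, 2, 3, 1, 5, 10, 6, 8, 7, 9] = (0 4 1)(6 10 9 7)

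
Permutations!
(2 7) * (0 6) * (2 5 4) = [6, 1, 7, 3, 2, 4, 0, 5] = (0 6)(2 7 5 4)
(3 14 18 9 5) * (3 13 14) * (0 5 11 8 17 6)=(0 5 13 14 18 9 11 8 17 6)=[5, 1, 2, 3, 4, 13, 0, 7, 17, 11, 10, 8, 12, 14, 18, 15, 16, 6, 9]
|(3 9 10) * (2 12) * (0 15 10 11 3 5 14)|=|(0 15 10 5 14)(2 12)(3 9 11)|=30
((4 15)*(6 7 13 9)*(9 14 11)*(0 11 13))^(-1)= (0 7 6 9 11)(4 15)(13 14)= [7, 1, 2, 3, 15, 5, 9, 6, 8, 11, 10, 0, 12, 14, 13, 4]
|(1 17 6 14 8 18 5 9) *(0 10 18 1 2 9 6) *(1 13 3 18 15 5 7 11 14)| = 14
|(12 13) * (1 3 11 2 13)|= 6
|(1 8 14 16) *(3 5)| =4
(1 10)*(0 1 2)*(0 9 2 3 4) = [1, 10, 9, 4, 0, 5, 6, 7, 8, 2, 3] = (0 1 10 3 4)(2 9)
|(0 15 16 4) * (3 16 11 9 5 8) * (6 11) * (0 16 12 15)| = 8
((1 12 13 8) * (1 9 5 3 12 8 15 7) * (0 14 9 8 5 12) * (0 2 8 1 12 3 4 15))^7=(0 5 14 4 9 15 3 7 2 12 8 13 1)=[5, 0, 12, 7, 9, 14, 6, 2, 13, 15, 10, 11, 8, 1, 4, 3]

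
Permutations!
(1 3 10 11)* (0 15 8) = [15, 3, 2, 10, 4, 5, 6, 7, 0, 9, 11, 1, 12, 13, 14, 8] = (0 15 8)(1 3 10 11)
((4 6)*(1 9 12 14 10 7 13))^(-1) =(1 13 7 10 14 12 9)(4 6) =[0, 13, 2, 3, 6, 5, 4, 10, 8, 1, 14, 11, 9, 7, 12]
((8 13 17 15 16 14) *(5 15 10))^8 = (17) = [0, 1, 2, 3, 4, 5, 6, 7, 8, 9, 10, 11, 12, 13, 14, 15, 16, 17]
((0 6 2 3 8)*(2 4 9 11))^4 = (0 11)(2 6)(3 4)(8 9) = [11, 1, 6, 4, 3, 5, 2, 7, 9, 8, 10, 0]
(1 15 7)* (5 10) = (1 15 7)(5 10) = [0, 15, 2, 3, 4, 10, 6, 1, 8, 9, 5, 11, 12, 13, 14, 7]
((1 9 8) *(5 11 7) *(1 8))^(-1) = (1 9)(5 7 11) = [0, 9, 2, 3, 4, 7, 6, 11, 8, 1, 10, 5]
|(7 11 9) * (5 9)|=4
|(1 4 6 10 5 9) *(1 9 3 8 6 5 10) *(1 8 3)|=|(10)(1 4 5)(6 8)|=6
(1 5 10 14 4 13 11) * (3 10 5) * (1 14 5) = (1 3 10 5)(4 13 11 14) = [0, 3, 2, 10, 13, 1, 6, 7, 8, 9, 5, 14, 12, 11, 4]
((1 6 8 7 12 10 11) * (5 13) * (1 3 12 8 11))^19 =(1 6 11 3 12 10)(5 13)(7 8) =[0, 6, 2, 12, 4, 13, 11, 8, 7, 9, 1, 3, 10, 5]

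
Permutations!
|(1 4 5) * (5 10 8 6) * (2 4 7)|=|(1 7 2 4 10 8 6 5)|=8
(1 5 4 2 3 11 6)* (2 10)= (1 5 4 10 2 3 11 6)= [0, 5, 3, 11, 10, 4, 1, 7, 8, 9, 2, 6]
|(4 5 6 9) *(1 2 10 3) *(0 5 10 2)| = |(0 5 6 9 4 10 3 1)| = 8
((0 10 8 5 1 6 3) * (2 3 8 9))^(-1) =[3, 5, 9, 2, 4, 8, 1, 7, 6, 10, 0] =(0 3 2 9 10)(1 5 8 6)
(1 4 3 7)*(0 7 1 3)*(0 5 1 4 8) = (0 7 3 4 5 1 8) = [7, 8, 2, 4, 5, 1, 6, 3, 0]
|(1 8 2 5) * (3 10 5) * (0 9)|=6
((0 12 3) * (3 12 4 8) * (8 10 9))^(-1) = (12)(0 3 8 9 10 4) = [3, 1, 2, 8, 0, 5, 6, 7, 9, 10, 4, 11, 12]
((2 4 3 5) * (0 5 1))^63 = (0 4)(1 2)(3 5) = [4, 2, 1, 5, 0, 3]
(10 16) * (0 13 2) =(0 13 2)(10 16) =[13, 1, 0, 3, 4, 5, 6, 7, 8, 9, 16, 11, 12, 2, 14, 15, 10]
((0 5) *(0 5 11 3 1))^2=(0 3)(1 11)=[3, 11, 2, 0, 4, 5, 6, 7, 8, 9, 10, 1]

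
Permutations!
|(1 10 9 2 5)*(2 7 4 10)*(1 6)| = |(1 2 5 6)(4 10 9 7)| = 4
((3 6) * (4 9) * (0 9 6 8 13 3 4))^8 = [0, 1, 2, 13, 4, 5, 6, 7, 3, 9, 10, 11, 12, 8] = (3 13 8)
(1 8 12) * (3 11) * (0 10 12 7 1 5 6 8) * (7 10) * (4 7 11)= [11, 0, 2, 4, 7, 6, 8, 1, 10, 9, 12, 3, 5]= (0 11 3 4 7 1)(5 6 8 10 12)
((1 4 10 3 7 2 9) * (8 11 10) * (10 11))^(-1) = (11)(1 9 2 7 3 10 8 4) = [0, 9, 7, 10, 1, 5, 6, 3, 4, 2, 8, 11]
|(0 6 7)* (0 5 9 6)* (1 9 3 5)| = |(1 9 6 7)(3 5)| = 4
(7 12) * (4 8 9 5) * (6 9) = (4 8 6 9 5)(7 12) = [0, 1, 2, 3, 8, 4, 9, 12, 6, 5, 10, 11, 7]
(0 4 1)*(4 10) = (0 10 4 1) = [10, 0, 2, 3, 1, 5, 6, 7, 8, 9, 4]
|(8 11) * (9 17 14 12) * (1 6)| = 4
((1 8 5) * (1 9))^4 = (9) = [0, 1, 2, 3, 4, 5, 6, 7, 8, 9]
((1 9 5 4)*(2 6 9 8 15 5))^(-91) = (1 4 5 15 8)(2 9 6) = [0, 4, 9, 3, 5, 15, 2, 7, 1, 6, 10, 11, 12, 13, 14, 8]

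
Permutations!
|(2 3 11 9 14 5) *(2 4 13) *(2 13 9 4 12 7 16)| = |(2 3 11 4 9 14 5 12 7 16)| = 10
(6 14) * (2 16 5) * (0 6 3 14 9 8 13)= (0 6 9 8 13)(2 16 5)(3 14)= [6, 1, 16, 14, 4, 2, 9, 7, 13, 8, 10, 11, 12, 0, 3, 15, 5]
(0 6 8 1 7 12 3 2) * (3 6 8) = [8, 7, 0, 2, 4, 5, 3, 12, 1, 9, 10, 11, 6] = (0 8 1 7 12 6 3 2)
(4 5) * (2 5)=(2 5 4)=[0, 1, 5, 3, 2, 4]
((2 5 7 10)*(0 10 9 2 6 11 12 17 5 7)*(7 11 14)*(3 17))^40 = [7, 1, 17, 10, 4, 14, 2, 12, 8, 3, 9, 5, 0, 13, 11, 15, 16, 6] = (0 7 12)(2 17 6)(3 10 9)(5 14 11)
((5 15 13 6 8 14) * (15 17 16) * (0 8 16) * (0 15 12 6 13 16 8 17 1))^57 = [14, 8, 2, 3, 4, 6, 15, 7, 16, 9, 10, 11, 17, 13, 12, 1, 0, 5] = (0 14 12 17 5 6 15 1 8 16)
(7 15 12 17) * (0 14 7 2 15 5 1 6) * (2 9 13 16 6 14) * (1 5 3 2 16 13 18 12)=(0 16 6)(1 14 7 3 2 15)(9 18 12 17)=[16, 14, 15, 2, 4, 5, 0, 3, 8, 18, 10, 11, 17, 13, 7, 1, 6, 9, 12]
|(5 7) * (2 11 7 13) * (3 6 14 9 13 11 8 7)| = |(2 8 7 5 11 3 6 14 9 13)| = 10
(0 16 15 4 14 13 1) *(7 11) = (0 16 15 4 14 13 1)(7 11) = [16, 0, 2, 3, 14, 5, 6, 11, 8, 9, 10, 7, 12, 1, 13, 4, 15]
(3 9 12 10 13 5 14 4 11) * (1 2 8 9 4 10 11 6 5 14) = (1 2 8 9 12 11 3 4 6 5)(10 13 14) = [0, 2, 8, 4, 6, 1, 5, 7, 9, 12, 13, 3, 11, 14, 10]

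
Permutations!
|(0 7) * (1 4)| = |(0 7)(1 4)| = 2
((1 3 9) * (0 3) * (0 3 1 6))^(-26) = (0 6 9 3 1) = [6, 0, 2, 1, 4, 5, 9, 7, 8, 3]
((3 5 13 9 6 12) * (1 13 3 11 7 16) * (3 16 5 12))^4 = [0, 3, 2, 5, 4, 9, 7, 13, 8, 11, 10, 1, 16, 12, 14, 15, 6] = (1 3 5 9 11)(6 7 13 12 16)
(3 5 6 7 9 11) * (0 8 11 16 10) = (0 8 11 3 5 6 7 9 16 10) = [8, 1, 2, 5, 4, 6, 7, 9, 11, 16, 0, 3, 12, 13, 14, 15, 10]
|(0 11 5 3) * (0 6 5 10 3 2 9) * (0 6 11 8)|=|(0 8)(2 9 6 5)(3 11 10)|=12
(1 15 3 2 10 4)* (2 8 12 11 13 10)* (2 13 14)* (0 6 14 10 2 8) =[6, 15, 13, 0, 1, 5, 14, 7, 12, 9, 4, 10, 11, 2, 8, 3] =(0 6 14 8 12 11 10 4 1 15 3)(2 13)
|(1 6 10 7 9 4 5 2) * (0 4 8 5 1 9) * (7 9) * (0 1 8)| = 10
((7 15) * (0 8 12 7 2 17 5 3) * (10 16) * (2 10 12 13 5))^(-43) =(0 13 3 8 5)(2 17)(7 10 12 15 16) =[13, 1, 17, 8, 4, 0, 6, 10, 5, 9, 12, 11, 15, 3, 14, 16, 7, 2]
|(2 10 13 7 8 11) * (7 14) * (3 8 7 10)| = 12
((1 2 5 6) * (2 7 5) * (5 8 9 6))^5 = [0, 1, 2, 3, 4, 5, 6, 7, 8, 9] = (9)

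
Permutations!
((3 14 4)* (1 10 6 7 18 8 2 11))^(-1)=(1 11 2 8 18 7 6 10)(3 4 14)=[0, 11, 8, 4, 14, 5, 10, 6, 18, 9, 1, 2, 12, 13, 3, 15, 16, 17, 7]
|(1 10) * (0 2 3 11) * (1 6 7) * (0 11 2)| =4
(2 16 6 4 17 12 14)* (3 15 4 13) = (2 16 6 13 3 15 4 17 12 14) = [0, 1, 16, 15, 17, 5, 13, 7, 8, 9, 10, 11, 14, 3, 2, 4, 6, 12]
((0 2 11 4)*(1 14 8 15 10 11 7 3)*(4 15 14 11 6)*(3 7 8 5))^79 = [11, 2, 15, 0, 1, 4, 3, 7, 10, 9, 5, 8, 12, 13, 6, 14] = (0 11 8 10 5 4 1 2 15 14 6 3)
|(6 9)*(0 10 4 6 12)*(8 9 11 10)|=|(0 8 9 12)(4 6 11 10)|=4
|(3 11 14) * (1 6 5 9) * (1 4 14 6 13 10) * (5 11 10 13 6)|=|(1 6 11 5 9 4 14 3 10)|=9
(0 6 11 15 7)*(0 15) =(0 6 11)(7 15) =[6, 1, 2, 3, 4, 5, 11, 15, 8, 9, 10, 0, 12, 13, 14, 7]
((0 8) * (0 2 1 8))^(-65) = [0, 8, 1, 3, 4, 5, 6, 7, 2] = (1 8 2)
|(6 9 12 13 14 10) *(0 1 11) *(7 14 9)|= |(0 1 11)(6 7 14 10)(9 12 13)|= 12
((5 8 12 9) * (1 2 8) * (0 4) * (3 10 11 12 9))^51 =(0 4)(1 2 8 9 5)(3 12 11 10) =[4, 2, 8, 12, 0, 1, 6, 7, 9, 5, 3, 10, 11]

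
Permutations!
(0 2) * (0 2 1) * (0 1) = [0, 1, 2] = (2)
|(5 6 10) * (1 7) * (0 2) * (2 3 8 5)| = |(0 3 8 5 6 10 2)(1 7)| = 14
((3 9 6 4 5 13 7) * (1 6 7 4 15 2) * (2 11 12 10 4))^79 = (1 2 13 5 4 10 12 11 15 6)(3 9 7) = [0, 2, 13, 9, 10, 4, 1, 3, 8, 7, 12, 15, 11, 5, 14, 6]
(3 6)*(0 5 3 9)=(0 5 3 6 9)=[5, 1, 2, 6, 4, 3, 9, 7, 8, 0]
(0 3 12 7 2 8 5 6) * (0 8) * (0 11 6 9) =[3, 1, 11, 12, 4, 9, 8, 2, 5, 0, 10, 6, 7] =(0 3 12 7 2 11 6 8 5 9)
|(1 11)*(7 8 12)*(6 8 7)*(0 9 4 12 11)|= 8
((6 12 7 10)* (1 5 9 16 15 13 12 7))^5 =(1 13 16 5 12 15 9)(6 10 7) =[0, 13, 2, 3, 4, 12, 10, 6, 8, 1, 7, 11, 15, 16, 14, 9, 5]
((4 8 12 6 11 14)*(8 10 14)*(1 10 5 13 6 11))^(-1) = (1 6 13 5 4 14 10)(8 11 12) = [0, 6, 2, 3, 14, 4, 13, 7, 11, 9, 1, 12, 8, 5, 10]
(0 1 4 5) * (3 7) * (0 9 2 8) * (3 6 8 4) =[1, 3, 4, 7, 5, 9, 8, 6, 0, 2] =(0 1 3 7 6 8)(2 4 5 9)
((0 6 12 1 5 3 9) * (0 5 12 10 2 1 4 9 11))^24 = [10, 4, 12, 0, 5, 11, 2, 7, 8, 3, 1, 6, 9] = (0 10 1 4 5 11 6 2 12 9 3)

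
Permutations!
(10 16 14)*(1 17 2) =(1 17 2)(10 16 14) =[0, 17, 1, 3, 4, 5, 6, 7, 8, 9, 16, 11, 12, 13, 10, 15, 14, 2]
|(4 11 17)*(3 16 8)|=|(3 16 8)(4 11 17)|=3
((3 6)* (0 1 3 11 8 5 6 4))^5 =(0 1 3 4)(5 6 11 8) =[1, 3, 2, 4, 0, 6, 11, 7, 5, 9, 10, 8]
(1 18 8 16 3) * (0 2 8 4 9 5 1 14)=(0 2 8 16 3 14)(1 18 4 9 5)=[2, 18, 8, 14, 9, 1, 6, 7, 16, 5, 10, 11, 12, 13, 0, 15, 3, 17, 4]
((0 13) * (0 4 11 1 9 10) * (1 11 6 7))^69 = [1, 4, 2, 3, 10, 5, 0, 13, 8, 6, 7, 11, 12, 9] = (0 1 4 10 7 13 9 6)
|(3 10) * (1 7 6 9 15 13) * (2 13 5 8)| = 18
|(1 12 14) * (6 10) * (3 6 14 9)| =7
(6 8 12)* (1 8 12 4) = (1 8 4)(6 12) = [0, 8, 2, 3, 1, 5, 12, 7, 4, 9, 10, 11, 6]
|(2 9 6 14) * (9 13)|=5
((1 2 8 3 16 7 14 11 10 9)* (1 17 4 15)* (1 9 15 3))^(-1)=(1 8 2)(3 4 17 9 15 10 11 14 7 16)=[0, 8, 1, 4, 17, 5, 6, 16, 2, 15, 11, 14, 12, 13, 7, 10, 3, 9]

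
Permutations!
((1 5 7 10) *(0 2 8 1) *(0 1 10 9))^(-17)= [9, 10, 0, 3, 4, 1, 6, 5, 2, 7, 8]= (0 9 7 5 1 10 8 2)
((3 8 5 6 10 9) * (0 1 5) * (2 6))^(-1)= (0 8 3 9 10 6 2 5 1)= [8, 0, 5, 9, 4, 1, 2, 7, 3, 10, 6]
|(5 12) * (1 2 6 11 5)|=6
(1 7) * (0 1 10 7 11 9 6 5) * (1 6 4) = [6, 11, 2, 3, 1, 0, 5, 10, 8, 4, 7, 9] = (0 6 5)(1 11 9 4)(7 10)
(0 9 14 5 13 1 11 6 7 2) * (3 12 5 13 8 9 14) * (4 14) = [4, 11, 0, 12, 14, 8, 7, 2, 9, 3, 10, 6, 5, 1, 13] = (0 4 14 13 1 11 6 7 2)(3 12 5 8 9)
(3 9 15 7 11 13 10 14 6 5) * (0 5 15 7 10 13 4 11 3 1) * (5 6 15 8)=(0 6 8 5 1)(3 9 7)(4 11)(10 14 15)=[6, 0, 2, 9, 11, 1, 8, 3, 5, 7, 14, 4, 12, 13, 15, 10]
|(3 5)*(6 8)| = |(3 5)(6 8)| = 2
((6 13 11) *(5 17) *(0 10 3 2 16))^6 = (17)(0 10 3 2 16) = [10, 1, 16, 2, 4, 5, 6, 7, 8, 9, 3, 11, 12, 13, 14, 15, 0, 17]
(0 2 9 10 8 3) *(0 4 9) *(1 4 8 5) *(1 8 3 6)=(0 2)(1 4 9 10 5 8 6)=[2, 4, 0, 3, 9, 8, 1, 7, 6, 10, 5]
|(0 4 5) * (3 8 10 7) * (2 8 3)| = |(0 4 5)(2 8 10 7)| = 12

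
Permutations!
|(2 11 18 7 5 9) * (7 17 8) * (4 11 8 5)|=|(2 8 7 4 11 18 17 5 9)|=9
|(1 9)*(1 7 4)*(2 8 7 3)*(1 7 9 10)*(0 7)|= |(0 7 4)(1 10)(2 8 9 3)|= 12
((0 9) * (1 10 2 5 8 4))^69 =(0 9)(1 5)(2 4)(8 10) =[9, 5, 4, 3, 2, 1, 6, 7, 10, 0, 8]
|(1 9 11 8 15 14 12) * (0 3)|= 14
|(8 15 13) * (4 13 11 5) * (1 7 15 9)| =9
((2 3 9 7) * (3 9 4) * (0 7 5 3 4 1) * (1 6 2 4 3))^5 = (0 2 7 9 4 5 3 1 6) = [2, 6, 7, 1, 5, 3, 0, 9, 8, 4]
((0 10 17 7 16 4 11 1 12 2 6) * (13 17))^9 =(0 12 4 17)(1 16 13 6)(2 11 7 10) =[12, 16, 11, 3, 17, 5, 1, 10, 8, 9, 2, 7, 4, 6, 14, 15, 13, 0]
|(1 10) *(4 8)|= |(1 10)(4 8)|= 2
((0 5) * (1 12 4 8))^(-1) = (0 5)(1 8 4 12) = [5, 8, 2, 3, 12, 0, 6, 7, 4, 9, 10, 11, 1]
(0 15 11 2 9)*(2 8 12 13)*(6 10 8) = [15, 1, 9, 3, 4, 5, 10, 7, 12, 0, 8, 6, 13, 2, 14, 11] = (0 15 11 6 10 8 12 13 2 9)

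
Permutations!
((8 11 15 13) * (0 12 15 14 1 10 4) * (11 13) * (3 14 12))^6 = (15) = [0, 1, 2, 3, 4, 5, 6, 7, 8, 9, 10, 11, 12, 13, 14, 15]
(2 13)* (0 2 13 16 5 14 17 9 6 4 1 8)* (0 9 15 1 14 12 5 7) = (0 2 16 7)(1 8 9 6 4 14 17 15)(5 12) = [2, 8, 16, 3, 14, 12, 4, 0, 9, 6, 10, 11, 5, 13, 17, 1, 7, 15]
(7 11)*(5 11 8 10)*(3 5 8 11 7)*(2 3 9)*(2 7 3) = (3 5)(7 11 9)(8 10) = [0, 1, 2, 5, 4, 3, 6, 11, 10, 7, 8, 9]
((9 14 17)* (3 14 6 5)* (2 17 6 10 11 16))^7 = (2 17 9 10 11 16)(3 5 6 14) = [0, 1, 17, 5, 4, 6, 14, 7, 8, 10, 11, 16, 12, 13, 3, 15, 2, 9]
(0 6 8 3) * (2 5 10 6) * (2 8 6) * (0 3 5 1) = [8, 0, 1, 3, 4, 10, 6, 7, 5, 9, 2] = (0 8 5 10 2 1)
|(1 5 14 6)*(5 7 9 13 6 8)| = |(1 7 9 13 6)(5 14 8)| = 15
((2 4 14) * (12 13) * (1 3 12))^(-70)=(1 12)(2 14 4)(3 13)=[0, 12, 14, 13, 2, 5, 6, 7, 8, 9, 10, 11, 1, 3, 4]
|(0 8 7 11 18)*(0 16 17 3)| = |(0 8 7 11 18 16 17 3)| = 8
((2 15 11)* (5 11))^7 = (2 11 5 15) = [0, 1, 11, 3, 4, 15, 6, 7, 8, 9, 10, 5, 12, 13, 14, 2]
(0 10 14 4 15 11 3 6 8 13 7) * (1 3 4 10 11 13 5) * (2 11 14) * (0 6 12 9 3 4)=(0 14 10 2 11)(1 4 15 13 7 6 8 5)(3 12 9)=[14, 4, 11, 12, 15, 1, 8, 6, 5, 3, 2, 0, 9, 7, 10, 13]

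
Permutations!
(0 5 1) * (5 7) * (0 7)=[0, 7, 2, 3, 4, 1, 6, 5]=(1 7 5)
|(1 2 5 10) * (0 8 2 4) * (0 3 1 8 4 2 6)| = 9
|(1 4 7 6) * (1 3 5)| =|(1 4 7 6 3 5)| =6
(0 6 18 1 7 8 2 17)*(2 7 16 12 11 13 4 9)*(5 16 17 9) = [6, 17, 9, 3, 5, 16, 18, 8, 7, 2, 10, 13, 11, 4, 14, 15, 12, 0, 1] = (0 6 18 1 17)(2 9)(4 5 16 12 11 13)(7 8)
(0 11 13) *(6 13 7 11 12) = (0 12 6 13)(7 11) = [12, 1, 2, 3, 4, 5, 13, 11, 8, 9, 10, 7, 6, 0]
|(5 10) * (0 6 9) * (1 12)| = 6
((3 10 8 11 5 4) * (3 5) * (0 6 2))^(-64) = (11)(0 2 6) = [2, 1, 6, 3, 4, 5, 0, 7, 8, 9, 10, 11]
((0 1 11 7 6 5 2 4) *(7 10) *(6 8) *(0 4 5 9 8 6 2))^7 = [8, 2, 6, 3, 4, 9, 11, 1, 7, 10, 0, 5] = (0 8 7 1 2 6 11 5 9 10)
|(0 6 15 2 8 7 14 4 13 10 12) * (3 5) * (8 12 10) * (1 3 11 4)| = |(0 6 15 2 12)(1 3 5 11 4 13 8 7 14)| = 45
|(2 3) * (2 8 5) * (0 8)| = 5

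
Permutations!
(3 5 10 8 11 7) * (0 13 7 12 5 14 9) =(0 13 7 3 14 9)(5 10 8 11 12) =[13, 1, 2, 14, 4, 10, 6, 3, 11, 0, 8, 12, 5, 7, 9]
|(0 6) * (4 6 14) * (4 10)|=|(0 14 10 4 6)|=5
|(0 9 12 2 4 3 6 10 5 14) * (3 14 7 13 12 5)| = 9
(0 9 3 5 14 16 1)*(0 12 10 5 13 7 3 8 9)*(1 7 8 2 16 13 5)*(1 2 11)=(1 12 10 2 16 7 3 5 14 13 8 9 11)=[0, 12, 16, 5, 4, 14, 6, 3, 9, 11, 2, 1, 10, 8, 13, 15, 7]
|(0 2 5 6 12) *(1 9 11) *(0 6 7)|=12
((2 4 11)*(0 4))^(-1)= (0 2 11 4)= [2, 1, 11, 3, 0, 5, 6, 7, 8, 9, 10, 4]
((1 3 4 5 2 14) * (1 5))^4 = [0, 3, 14, 4, 1, 2, 6, 7, 8, 9, 10, 11, 12, 13, 5] = (1 3 4)(2 14 5)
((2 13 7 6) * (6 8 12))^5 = (2 6 12 8 7 13) = [0, 1, 6, 3, 4, 5, 12, 13, 7, 9, 10, 11, 8, 2]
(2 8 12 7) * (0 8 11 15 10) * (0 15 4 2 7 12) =(0 8)(2 11 4)(10 15) =[8, 1, 11, 3, 2, 5, 6, 7, 0, 9, 15, 4, 12, 13, 14, 10]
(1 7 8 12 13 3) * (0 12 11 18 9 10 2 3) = (0 12 13)(1 7 8 11 18 9 10 2 3) = [12, 7, 3, 1, 4, 5, 6, 8, 11, 10, 2, 18, 13, 0, 14, 15, 16, 17, 9]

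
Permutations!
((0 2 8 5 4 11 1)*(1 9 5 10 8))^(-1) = (0 1 2)(4 5 9 11)(8 10) = [1, 2, 0, 3, 5, 9, 6, 7, 10, 11, 8, 4]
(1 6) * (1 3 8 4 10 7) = (1 6 3 8 4 10 7) = [0, 6, 2, 8, 10, 5, 3, 1, 4, 9, 7]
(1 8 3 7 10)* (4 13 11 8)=[0, 4, 2, 7, 13, 5, 6, 10, 3, 9, 1, 8, 12, 11]=(1 4 13 11 8 3 7 10)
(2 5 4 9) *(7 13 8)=(2 5 4 9)(7 13 8)=[0, 1, 5, 3, 9, 4, 6, 13, 7, 2, 10, 11, 12, 8]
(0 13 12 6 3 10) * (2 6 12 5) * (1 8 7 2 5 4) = (0 13 4 1 8 7 2 6 3 10) = [13, 8, 6, 10, 1, 5, 3, 2, 7, 9, 0, 11, 12, 4]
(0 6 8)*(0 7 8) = (0 6)(7 8) = [6, 1, 2, 3, 4, 5, 0, 8, 7]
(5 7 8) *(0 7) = (0 7 8 5) = [7, 1, 2, 3, 4, 0, 6, 8, 5]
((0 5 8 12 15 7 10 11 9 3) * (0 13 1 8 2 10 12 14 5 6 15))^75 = [0, 10, 13, 5, 4, 3, 6, 7, 11, 14, 1, 8, 12, 2, 9, 15] = (15)(1 10)(2 13)(3 5)(8 11)(9 14)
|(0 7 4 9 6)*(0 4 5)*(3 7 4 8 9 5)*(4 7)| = |(0 7 3 4 5)(6 8 9)| = 15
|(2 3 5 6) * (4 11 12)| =|(2 3 5 6)(4 11 12)| =12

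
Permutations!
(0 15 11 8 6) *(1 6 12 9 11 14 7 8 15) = (0 1 6)(7 8 12 9 11 15 14) = [1, 6, 2, 3, 4, 5, 0, 8, 12, 11, 10, 15, 9, 13, 7, 14]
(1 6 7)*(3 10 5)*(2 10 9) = (1 6 7)(2 10 5 3 9) = [0, 6, 10, 9, 4, 3, 7, 1, 8, 2, 5]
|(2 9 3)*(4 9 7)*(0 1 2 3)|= |(0 1 2 7 4 9)|= 6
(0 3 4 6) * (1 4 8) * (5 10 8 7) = (0 3 7 5 10 8 1 4 6) = [3, 4, 2, 7, 6, 10, 0, 5, 1, 9, 8]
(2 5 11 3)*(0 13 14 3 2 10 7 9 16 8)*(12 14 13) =(0 12 14 3 10 7 9 16 8)(2 5 11) =[12, 1, 5, 10, 4, 11, 6, 9, 0, 16, 7, 2, 14, 13, 3, 15, 8]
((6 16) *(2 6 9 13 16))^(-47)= (2 6)(9 13 16)= [0, 1, 6, 3, 4, 5, 2, 7, 8, 13, 10, 11, 12, 16, 14, 15, 9]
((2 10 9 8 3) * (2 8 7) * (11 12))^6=(12)(2 9)(7 10)=[0, 1, 9, 3, 4, 5, 6, 10, 8, 2, 7, 11, 12]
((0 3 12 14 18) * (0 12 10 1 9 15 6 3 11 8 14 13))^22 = (0 11 8 14 18 12 13)(1 3 15)(6 9 10) = [11, 3, 2, 15, 4, 5, 9, 7, 14, 10, 6, 8, 13, 0, 18, 1, 16, 17, 12]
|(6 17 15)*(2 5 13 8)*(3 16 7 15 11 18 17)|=60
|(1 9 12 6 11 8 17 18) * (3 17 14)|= |(1 9 12 6 11 8 14 3 17 18)|= 10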